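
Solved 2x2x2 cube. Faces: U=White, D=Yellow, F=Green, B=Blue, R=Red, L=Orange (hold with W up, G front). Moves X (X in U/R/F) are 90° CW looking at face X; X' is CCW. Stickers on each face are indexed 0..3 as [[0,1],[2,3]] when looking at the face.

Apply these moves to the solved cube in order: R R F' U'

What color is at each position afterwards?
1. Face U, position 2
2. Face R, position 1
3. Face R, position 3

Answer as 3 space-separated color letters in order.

After move 1 (R): R=RRRR U=WGWG F=GYGY D=YBYB B=WBWB
After move 2 (R): R=RRRR U=WYWY F=GBGB D=YWYW B=GBGB
After move 3 (F'): F=BBGG U=WYRR R=WRYR D=OOYW L=OYOW
After move 4 (U'): U=YRWR F=OYGG R=BBYR B=WRGB L=GBOW
Query 1: U[2] = W
Query 2: R[1] = B
Query 3: R[3] = R

Answer: W B R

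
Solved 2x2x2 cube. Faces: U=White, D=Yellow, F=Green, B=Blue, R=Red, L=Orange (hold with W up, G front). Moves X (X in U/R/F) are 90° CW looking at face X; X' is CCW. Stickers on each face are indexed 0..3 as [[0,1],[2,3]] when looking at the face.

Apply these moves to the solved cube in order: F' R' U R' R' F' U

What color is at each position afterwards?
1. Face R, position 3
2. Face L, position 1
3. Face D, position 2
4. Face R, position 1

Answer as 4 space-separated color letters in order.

After move 1 (F'): F=GGGG U=WWRR R=YRYR D=OOYY L=OWOW
After move 2 (R'): R=RRYY U=WBRB F=GWGR D=OGYG B=YBOB
After move 3 (U): U=RWBB F=RRGR R=YBYY B=OWOB L=GWOW
After move 4 (R'): R=BYYY U=ROBO F=RWGB D=ORYR B=GWGB
After move 5 (R'): R=YYBY U=RGBG F=ROGO D=OWYB B=RWRB
After move 6 (F'): F=OORG U=RGYB R=WYOY D=WWYB L=GGOB
After move 7 (U): U=YRBG F=WYRG R=RWOY B=GGRB L=OOOB
Query 1: R[3] = Y
Query 2: L[1] = O
Query 3: D[2] = Y
Query 4: R[1] = W

Answer: Y O Y W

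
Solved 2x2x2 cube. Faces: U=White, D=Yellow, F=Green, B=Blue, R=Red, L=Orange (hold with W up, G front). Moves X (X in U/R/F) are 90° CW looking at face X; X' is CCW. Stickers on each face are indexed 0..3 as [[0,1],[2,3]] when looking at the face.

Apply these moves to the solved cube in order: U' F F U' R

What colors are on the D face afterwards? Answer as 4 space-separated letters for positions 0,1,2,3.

Answer: W B Y O

Derivation:
After move 1 (U'): U=WWWW F=OOGG R=GGRR B=RRBB L=BBOO
After move 2 (F): F=GOGO U=WWOB R=WGWR D=RGYY L=BYOY
After move 3 (F): F=GGOO U=WWYY R=OGBR D=WWYY L=BROG
After move 4 (U'): U=WYWY F=BROO R=GGBR B=OGBB L=RROG
After move 5 (R): R=BGRG U=WRWO F=BWOY D=WBYO B=YGYB
Query: D face = WBYO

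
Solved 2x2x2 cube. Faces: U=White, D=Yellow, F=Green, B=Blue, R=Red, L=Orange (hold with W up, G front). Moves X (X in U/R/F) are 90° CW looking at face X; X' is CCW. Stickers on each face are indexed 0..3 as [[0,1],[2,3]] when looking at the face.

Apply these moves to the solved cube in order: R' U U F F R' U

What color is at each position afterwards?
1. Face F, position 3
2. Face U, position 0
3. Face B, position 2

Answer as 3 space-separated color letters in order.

Answer: Y G B

Derivation:
After move 1 (R'): R=RRRR U=WBWB F=GWGW D=YGYG B=YBYB
After move 2 (U): U=WWBB F=RRGW R=YBRR B=OOYB L=GWOO
After move 3 (U): U=BWBW F=YBGW R=OORR B=GWYB L=RROO
After move 4 (F): F=GYWB U=BWOR R=BOWR D=ROYG L=RYOG
After move 5 (F): F=WGBY U=BWGY R=OORR D=WBYG L=RROO
After move 6 (R'): R=OROR U=BYGG F=WWBY D=WGYY B=GWBB
After move 7 (U): U=GBGY F=ORBY R=GWOR B=RRBB L=WWOO
Query 1: F[3] = Y
Query 2: U[0] = G
Query 3: B[2] = B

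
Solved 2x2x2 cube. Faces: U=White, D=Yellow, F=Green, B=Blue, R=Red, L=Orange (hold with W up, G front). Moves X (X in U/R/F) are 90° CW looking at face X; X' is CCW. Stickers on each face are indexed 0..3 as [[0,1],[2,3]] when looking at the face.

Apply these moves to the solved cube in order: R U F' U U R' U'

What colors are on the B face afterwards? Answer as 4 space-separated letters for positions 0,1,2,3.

After move 1 (R): R=RRRR U=WGWG F=GYGY D=YBYB B=WBWB
After move 2 (U): U=WWGG F=RRGY R=WBRR B=OOWB L=GYOO
After move 3 (F'): F=RYRG U=WWWR R=BBYR D=YOYB L=GGOG
After move 4 (U): U=WWRW F=BBRG R=OOYR B=GGWB L=RYOG
After move 5 (U): U=RWWW F=OORG R=GGYR B=RYWB L=BBOG
After move 6 (R'): R=GRGY U=RWWR F=OWRW D=YOYG B=BYOB
After move 7 (U'): U=WRRW F=BBRW R=OWGY B=GROB L=BYOG
Query: B face = GROB

Answer: G R O B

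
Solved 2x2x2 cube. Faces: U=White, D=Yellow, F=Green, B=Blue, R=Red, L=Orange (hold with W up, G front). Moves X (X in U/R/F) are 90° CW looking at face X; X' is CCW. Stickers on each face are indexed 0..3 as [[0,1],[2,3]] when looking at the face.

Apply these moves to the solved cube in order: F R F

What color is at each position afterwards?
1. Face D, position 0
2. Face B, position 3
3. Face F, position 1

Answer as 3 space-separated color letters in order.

After move 1 (F): F=GGGG U=WWOO R=WRWR D=RRYY L=OYOY
After move 2 (R): R=WWRR U=WGOG F=GRGY D=RBYB B=OBWB
After move 3 (F): F=GGYR U=WGYY R=OWGR D=RWYB L=OROB
Query 1: D[0] = R
Query 2: B[3] = B
Query 3: F[1] = G

Answer: R B G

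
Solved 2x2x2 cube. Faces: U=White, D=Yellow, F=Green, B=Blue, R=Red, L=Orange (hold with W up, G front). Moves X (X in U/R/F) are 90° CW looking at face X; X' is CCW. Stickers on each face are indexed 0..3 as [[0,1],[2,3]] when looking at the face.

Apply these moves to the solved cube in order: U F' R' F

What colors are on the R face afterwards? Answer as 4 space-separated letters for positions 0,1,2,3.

After move 1 (U): U=WWWW F=RRGG R=BBRR B=OOBB L=GGOO
After move 2 (F'): F=RGRG U=WWBR R=YBYR D=GOYY L=GWOW
After move 3 (R'): R=BRYY U=WBBO F=RWRR D=GGYG B=YOOB
After move 4 (F): F=RRRW U=WBWW R=BROY D=YBYG L=GGOG
Query: R face = BROY

Answer: B R O Y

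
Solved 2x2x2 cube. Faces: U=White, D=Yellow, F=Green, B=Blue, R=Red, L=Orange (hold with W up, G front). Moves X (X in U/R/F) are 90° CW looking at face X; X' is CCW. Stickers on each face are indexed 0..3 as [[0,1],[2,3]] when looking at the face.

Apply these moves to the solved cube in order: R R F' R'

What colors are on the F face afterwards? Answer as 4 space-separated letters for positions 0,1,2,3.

After move 1 (R): R=RRRR U=WGWG F=GYGY D=YBYB B=WBWB
After move 2 (R): R=RRRR U=WYWY F=GBGB D=YWYW B=GBGB
After move 3 (F'): F=BBGG U=WYRR R=WRYR D=OOYW L=OYOW
After move 4 (R'): R=RRWY U=WGRG F=BYGR D=OBYG B=WBOB
Query: F face = BYGR

Answer: B Y G R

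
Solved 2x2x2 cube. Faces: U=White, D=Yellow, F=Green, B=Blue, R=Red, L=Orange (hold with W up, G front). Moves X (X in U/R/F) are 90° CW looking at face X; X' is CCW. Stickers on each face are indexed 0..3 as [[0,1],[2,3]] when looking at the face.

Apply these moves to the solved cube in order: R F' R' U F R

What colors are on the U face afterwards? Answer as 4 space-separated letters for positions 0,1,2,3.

After move 1 (R): R=RRRR U=WGWG F=GYGY D=YBYB B=WBWB
After move 2 (F'): F=YYGG U=WGRR R=BRYR D=OOYB L=OGOW
After move 3 (R'): R=RRBY U=WWRW F=YGGR D=OYYG B=BBOB
After move 4 (U): U=RWWW F=RRGR R=BBBY B=OGOB L=YGOW
After move 5 (F): F=GRRR U=RWWG R=WBWY D=BBYG L=YOOY
After move 6 (R): R=WWYB U=RRWR F=GBRG D=BOYO B=GGWB
Query: U face = RRWR

Answer: R R W R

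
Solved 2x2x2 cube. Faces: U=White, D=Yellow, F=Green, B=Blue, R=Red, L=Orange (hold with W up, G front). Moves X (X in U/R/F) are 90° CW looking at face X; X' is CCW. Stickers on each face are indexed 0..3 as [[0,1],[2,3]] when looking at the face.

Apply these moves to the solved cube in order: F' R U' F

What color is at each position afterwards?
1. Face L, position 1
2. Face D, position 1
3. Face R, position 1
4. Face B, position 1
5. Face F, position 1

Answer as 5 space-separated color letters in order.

After move 1 (F'): F=GGGG U=WWRR R=YRYR D=OOYY L=OWOW
After move 2 (R): R=YYRR U=WGRG F=GOGY D=OBYB B=RBWB
After move 3 (U'): U=GGWR F=OWGY R=GORR B=YYWB L=RBOW
After move 4 (F): F=GOYW U=GGWB R=WORR D=RGYB L=ROOB
Query 1: L[1] = O
Query 2: D[1] = G
Query 3: R[1] = O
Query 4: B[1] = Y
Query 5: F[1] = O

Answer: O G O Y O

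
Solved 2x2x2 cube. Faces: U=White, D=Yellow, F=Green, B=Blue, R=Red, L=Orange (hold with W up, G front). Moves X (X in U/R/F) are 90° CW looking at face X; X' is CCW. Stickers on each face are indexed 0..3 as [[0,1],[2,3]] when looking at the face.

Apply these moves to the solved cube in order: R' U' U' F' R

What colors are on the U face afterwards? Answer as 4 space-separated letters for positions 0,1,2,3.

After move 1 (R'): R=RRRR U=WBWB F=GWGW D=YGYG B=YBYB
After move 2 (U'): U=BBWW F=OOGW R=GWRR B=RRYB L=YBOO
After move 3 (U'): U=BWBW F=YBGW R=OORR B=GWYB L=RROO
After move 4 (F'): F=BWYG U=BWOR R=GOYR D=ROYG L=RWOB
After move 5 (R): R=YGRO U=BWOG F=BOYG D=RYYG B=RWWB
Query: U face = BWOG

Answer: B W O G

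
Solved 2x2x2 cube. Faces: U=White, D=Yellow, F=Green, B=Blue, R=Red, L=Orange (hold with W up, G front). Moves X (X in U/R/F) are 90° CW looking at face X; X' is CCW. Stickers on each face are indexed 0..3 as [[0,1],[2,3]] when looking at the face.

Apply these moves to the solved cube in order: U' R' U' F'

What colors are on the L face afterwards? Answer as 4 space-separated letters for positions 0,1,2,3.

After move 1 (U'): U=WWWW F=OOGG R=GGRR B=RRBB L=BBOO
After move 2 (R'): R=GRGR U=WBWR F=OWGW D=YOYG B=YRYB
After move 3 (U'): U=BRWW F=BBGW R=OWGR B=GRYB L=YROO
After move 4 (F'): F=BWBG U=BROG R=OWYR D=ROYG L=YWOW
Query: L face = YWOW

Answer: Y W O W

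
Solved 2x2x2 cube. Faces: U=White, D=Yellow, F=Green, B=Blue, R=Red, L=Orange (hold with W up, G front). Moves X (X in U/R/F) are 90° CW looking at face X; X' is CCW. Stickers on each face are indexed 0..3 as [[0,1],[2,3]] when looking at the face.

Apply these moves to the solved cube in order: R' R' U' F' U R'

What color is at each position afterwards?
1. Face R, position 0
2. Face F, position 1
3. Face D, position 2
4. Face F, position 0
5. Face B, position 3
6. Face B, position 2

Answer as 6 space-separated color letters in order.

After move 1 (R'): R=RRRR U=WBWB F=GWGW D=YGYG B=YBYB
After move 2 (R'): R=RRRR U=WYWY F=GBGB D=YWYW B=GBGB
After move 3 (U'): U=YYWW F=OOGB R=GBRR B=RRGB L=GBOO
After move 4 (F'): F=OBOG U=YYGR R=WBYR D=BOYW L=GWOW
After move 5 (U): U=GYRY F=WBOG R=RRYR B=GWGB L=OBOW
After move 6 (R'): R=RRRY U=GGRG F=WYOY D=BBYG B=WWOB
Query 1: R[0] = R
Query 2: F[1] = Y
Query 3: D[2] = Y
Query 4: F[0] = W
Query 5: B[3] = B
Query 6: B[2] = O

Answer: R Y Y W B O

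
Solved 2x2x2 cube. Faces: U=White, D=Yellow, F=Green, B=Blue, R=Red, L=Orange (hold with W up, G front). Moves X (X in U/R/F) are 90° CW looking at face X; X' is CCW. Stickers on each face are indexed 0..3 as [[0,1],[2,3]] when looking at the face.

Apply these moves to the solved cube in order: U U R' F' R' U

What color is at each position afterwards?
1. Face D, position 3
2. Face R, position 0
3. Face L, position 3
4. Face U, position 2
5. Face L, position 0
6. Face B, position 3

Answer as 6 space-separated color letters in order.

Answer: G G W Y W B

Derivation:
After move 1 (U): U=WWWW F=RRGG R=BBRR B=OOBB L=GGOO
After move 2 (U): U=WWWW F=BBGG R=OORR B=GGBB L=RROO
After move 3 (R'): R=OROR U=WBWG F=BWGW D=YBYG B=YGYB
After move 4 (F'): F=WWBG U=WBOO R=BRYR D=ROYG L=RGOW
After move 5 (R'): R=RRBY U=WYOY F=WBBO D=RWYG B=GGOB
After move 6 (U): U=OWYY F=RRBO R=GGBY B=RGOB L=WBOW
Query 1: D[3] = G
Query 2: R[0] = G
Query 3: L[3] = W
Query 4: U[2] = Y
Query 5: L[0] = W
Query 6: B[3] = B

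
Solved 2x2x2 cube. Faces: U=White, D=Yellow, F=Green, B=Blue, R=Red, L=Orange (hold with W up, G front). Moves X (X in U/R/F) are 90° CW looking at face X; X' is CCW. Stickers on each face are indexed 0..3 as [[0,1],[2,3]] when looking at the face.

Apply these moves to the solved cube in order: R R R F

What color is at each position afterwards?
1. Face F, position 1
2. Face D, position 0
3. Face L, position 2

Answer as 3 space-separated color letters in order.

Answer: G R O

Derivation:
After move 1 (R): R=RRRR U=WGWG F=GYGY D=YBYB B=WBWB
After move 2 (R): R=RRRR U=WYWY F=GBGB D=YWYW B=GBGB
After move 3 (R): R=RRRR U=WBWB F=GWGW D=YGYG B=YBYB
After move 4 (F): F=GGWW U=WBOO R=WRBR D=RRYG L=OYOG
Query 1: F[1] = G
Query 2: D[0] = R
Query 3: L[2] = O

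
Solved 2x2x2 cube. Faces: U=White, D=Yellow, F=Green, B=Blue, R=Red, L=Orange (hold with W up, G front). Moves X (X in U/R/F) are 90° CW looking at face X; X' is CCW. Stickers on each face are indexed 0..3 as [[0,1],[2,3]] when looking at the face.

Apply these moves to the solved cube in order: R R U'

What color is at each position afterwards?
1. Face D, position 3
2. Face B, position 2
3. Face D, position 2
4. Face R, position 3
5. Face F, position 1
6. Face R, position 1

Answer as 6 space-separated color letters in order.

Answer: W G Y R O B

Derivation:
After move 1 (R): R=RRRR U=WGWG F=GYGY D=YBYB B=WBWB
After move 2 (R): R=RRRR U=WYWY F=GBGB D=YWYW B=GBGB
After move 3 (U'): U=YYWW F=OOGB R=GBRR B=RRGB L=GBOO
Query 1: D[3] = W
Query 2: B[2] = G
Query 3: D[2] = Y
Query 4: R[3] = R
Query 5: F[1] = O
Query 6: R[1] = B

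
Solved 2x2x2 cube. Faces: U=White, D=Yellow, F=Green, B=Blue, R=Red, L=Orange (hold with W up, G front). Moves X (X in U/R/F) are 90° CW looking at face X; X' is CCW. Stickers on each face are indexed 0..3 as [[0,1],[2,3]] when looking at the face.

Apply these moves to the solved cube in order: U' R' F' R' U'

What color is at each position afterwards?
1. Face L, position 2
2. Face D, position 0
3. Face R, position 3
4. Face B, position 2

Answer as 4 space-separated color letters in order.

Answer: O B Y O

Derivation:
After move 1 (U'): U=WWWW F=OOGG R=GGRR B=RRBB L=BBOO
After move 2 (R'): R=GRGR U=WBWR F=OWGW D=YOYG B=YRYB
After move 3 (F'): F=WWOG U=WBGG R=ORYR D=BOYG L=BROW
After move 4 (R'): R=RROY U=WYGY F=WBOG D=BWYG B=GROB
After move 5 (U'): U=YYWG F=BROG R=WBOY B=RROB L=GROW
Query 1: L[2] = O
Query 2: D[0] = B
Query 3: R[3] = Y
Query 4: B[2] = O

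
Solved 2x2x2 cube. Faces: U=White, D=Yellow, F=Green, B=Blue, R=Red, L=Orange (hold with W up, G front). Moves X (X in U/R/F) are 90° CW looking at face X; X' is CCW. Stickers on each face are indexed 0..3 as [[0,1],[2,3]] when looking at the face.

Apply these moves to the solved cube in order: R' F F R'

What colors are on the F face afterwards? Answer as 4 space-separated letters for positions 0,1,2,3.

After move 1 (R'): R=RRRR U=WBWB F=GWGW D=YGYG B=YBYB
After move 2 (F): F=GGWW U=WBOO R=WRBR D=RRYG L=OYOG
After move 3 (F): F=WGWG U=WBGY R=OROR D=BWYG L=OROR
After move 4 (R'): R=RROO U=WYGY F=WBWY D=BGYG B=GBWB
Query: F face = WBWY

Answer: W B W Y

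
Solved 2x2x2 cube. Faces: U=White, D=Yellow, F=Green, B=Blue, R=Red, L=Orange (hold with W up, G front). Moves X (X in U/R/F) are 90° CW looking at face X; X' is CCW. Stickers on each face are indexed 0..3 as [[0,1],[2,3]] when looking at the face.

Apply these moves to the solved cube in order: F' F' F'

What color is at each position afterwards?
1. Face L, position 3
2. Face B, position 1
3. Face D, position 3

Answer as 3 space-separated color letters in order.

Answer: Y B Y

Derivation:
After move 1 (F'): F=GGGG U=WWRR R=YRYR D=OOYY L=OWOW
After move 2 (F'): F=GGGG U=WWYY R=OROR D=WWYY L=OROR
After move 3 (F'): F=GGGG U=WWOO R=WRWR D=RRYY L=OYOY
Query 1: L[3] = Y
Query 2: B[1] = B
Query 3: D[3] = Y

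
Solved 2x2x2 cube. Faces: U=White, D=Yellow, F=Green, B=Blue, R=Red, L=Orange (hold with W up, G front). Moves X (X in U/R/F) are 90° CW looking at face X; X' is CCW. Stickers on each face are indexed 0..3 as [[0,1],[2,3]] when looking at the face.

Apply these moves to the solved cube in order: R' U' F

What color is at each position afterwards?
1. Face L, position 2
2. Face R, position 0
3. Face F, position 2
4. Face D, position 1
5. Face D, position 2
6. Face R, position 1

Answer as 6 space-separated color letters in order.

After move 1 (R'): R=RRRR U=WBWB F=GWGW D=YGYG B=YBYB
After move 2 (U'): U=BBWW F=OOGW R=GWRR B=RRYB L=YBOO
After move 3 (F): F=GOWO U=BBOB R=WWWR D=RGYG L=YYOG
Query 1: L[2] = O
Query 2: R[0] = W
Query 3: F[2] = W
Query 4: D[1] = G
Query 5: D[2] = Y
Query 6: R[1] = W

Answer: O W W G Y W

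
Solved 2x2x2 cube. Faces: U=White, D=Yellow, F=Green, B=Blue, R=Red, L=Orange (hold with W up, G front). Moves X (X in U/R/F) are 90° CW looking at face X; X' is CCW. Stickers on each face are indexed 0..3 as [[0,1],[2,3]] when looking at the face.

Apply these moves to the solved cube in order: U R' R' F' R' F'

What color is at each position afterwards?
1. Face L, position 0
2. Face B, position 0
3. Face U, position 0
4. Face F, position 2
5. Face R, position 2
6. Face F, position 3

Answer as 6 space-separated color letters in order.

Answer: G W W B G R

Derivation:
After move 1 (U): U=WWWW F=RRGG R=BBRR B=OOBB L=GGOO
After move 2 (R'): R=BRBR U=WBWO F=RWGW D=YRYG B=YOYB
After move 3 (R'): R=RRBB U=WYWY F=RBGO D=YWYW B=GORB
After move 4 (F'): F=BORG U=WYRB R=WRYB D=GOYW L=GYOW
After move 5 (R'): R=RBWY U=WRRG F=BYRB D=GOYG B=WOOB
After move 6 (F'): F=YBBR U=WRRW R=OBGY D=YWYG L=GGOR
Query 1: L[0] = G
Query 2: B[0] = W
Query 3: U[0] = W
Query 4: F[2] = B
Query 5: R[2] = G
Query 6: F[3] = R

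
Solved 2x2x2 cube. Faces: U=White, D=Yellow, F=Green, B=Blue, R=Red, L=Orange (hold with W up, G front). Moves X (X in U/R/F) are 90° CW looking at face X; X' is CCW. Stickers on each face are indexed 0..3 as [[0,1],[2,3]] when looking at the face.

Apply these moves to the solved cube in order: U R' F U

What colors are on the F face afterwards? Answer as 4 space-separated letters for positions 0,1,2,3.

After move 1 (U): U=WWWW F=RRGG R=BBRR B=OOBB L=GGOO
After move 2 (R'): R=BRBR U=WBWO F=RWGW D=YRYG B=YOYB
After move 3 (F): F=GRWW U=WBOG R=WROR D=BBYG L=GYOR
After move 4 (U): U=OWGB F=WRWW R=YOOR B=GYYB L=GROR
Query: F face = WRWW

Answer: W R W W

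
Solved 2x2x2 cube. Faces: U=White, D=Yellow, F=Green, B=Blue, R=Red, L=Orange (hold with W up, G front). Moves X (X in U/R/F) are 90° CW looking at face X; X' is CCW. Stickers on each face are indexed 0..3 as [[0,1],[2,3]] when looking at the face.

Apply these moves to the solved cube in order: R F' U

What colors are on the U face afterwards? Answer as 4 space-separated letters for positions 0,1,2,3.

After move 1 (R): R=RRRR U=WGWG F=GYGY D=YBYB B=WBWB
After move 2 (F'): F=YYGG U=WGRR R=BRYR D=OOYB L=OGOW
After move 3 (U): U=RWRG F=BRGG R=WBYR B=OGWB L=YYOW
Query: U face = RWRG

Answer: R W R G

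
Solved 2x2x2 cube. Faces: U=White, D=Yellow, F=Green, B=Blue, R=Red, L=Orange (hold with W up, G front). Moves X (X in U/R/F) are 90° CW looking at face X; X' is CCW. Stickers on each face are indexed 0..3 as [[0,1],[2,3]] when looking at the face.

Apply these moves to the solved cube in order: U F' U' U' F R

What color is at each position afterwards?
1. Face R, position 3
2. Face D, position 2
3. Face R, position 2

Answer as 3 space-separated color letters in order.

After move 1 (U): U=WWWW F=RRGG R=BBRR B=OOBB L=GGOO
After move 2 (F'): F=RGRG U=WWBR R=YBYR D=GOYY L=GWOW
After move 3 (U'): U=WRWB F=GWRG R=RGYR B=YBBB L=OOOW
After move 4 (U'): U=RBWW F=OORG R=GWYR B=RGBB L=YBOW
After move 5 (F): F=ROGO U=RBWB R=WWWR D=YGYY L=YGOO
After move 6 (R): R=WWRW U=ROWO F=RGGY D=YBYR B=BGBB
Query 1: R[3] = W
Query 2: D[2] = Y
Query 3: R[2] = R

Answer: W Y R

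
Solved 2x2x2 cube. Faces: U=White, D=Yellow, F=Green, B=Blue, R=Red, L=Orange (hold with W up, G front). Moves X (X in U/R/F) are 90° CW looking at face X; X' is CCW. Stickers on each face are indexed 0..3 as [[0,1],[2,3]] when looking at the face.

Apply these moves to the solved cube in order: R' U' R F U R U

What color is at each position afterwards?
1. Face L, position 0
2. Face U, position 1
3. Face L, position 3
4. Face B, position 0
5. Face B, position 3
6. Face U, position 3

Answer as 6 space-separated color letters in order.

After move 1 (R'): R=RRRR U=WBWB F=GWGW D=YGYG B=YBYB
After move 2 (U'): U=BBWW F=OOGW R=GWRR B=RRYB L=YBOO
After move 3 (R): R=RGRW U=BOWW F=OGGG D=YYYR B=WRBB
After move 4 (F): F=GOGG U=BOOB R=WGWW D=RRYR L=YYOY
After move 5 (U): U=OBBO F=WGGG R=WRWW B=YYBB L=GOOY
After move 6 (R): R=WWWR U=OGBG F=WRGR D=RBYY B=OYBB
After move 7 (U): U=BOGG F=WWGR R=OYWR B=GOBB L=WROY
Query 1: L[0] = W
Query 2: U[1] = O
Query 3: L[3] = Y
Query 4: B[0] = G
Query 5: B[3] = B
Query 6: U[3] = G

Answer: W O Y G B G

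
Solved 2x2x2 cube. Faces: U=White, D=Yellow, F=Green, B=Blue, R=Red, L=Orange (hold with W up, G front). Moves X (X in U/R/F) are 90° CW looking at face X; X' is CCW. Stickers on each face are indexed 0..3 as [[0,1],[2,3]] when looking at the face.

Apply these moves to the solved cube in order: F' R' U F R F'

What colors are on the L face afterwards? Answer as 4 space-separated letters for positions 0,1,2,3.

Answer: G R O W

Derivation:
After move 1 (F'): F=GGGG U=WWRR R=YRYR D=OOYY L=OWOW
After move 2 (R'): R=RRYY U=WBRB F=GWGR D=OGYG B=YBOB
After move 3 (U): U=RWBB F=RRGR R=YBYY B=OWOB L=GWOW
After move 4 (F): F=GRRR U=RWWW R=BBBY D=YYYG L=GOOG
After move 5 (R): R=BBYB U=RRWR F=GYRG D=YOYO B=WWWB
After move 6 (F'): F=YGGR U=RRBY R=OBYB D=OGYO L=GROW
Query: L face = GROW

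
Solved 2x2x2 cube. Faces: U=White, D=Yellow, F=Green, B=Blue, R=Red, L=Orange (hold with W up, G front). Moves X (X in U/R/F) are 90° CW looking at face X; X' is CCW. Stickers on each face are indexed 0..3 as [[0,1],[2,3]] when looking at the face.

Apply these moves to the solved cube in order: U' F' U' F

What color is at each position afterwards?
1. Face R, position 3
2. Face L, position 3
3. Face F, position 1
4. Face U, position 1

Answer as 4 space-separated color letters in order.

Answer: R O B R

Derivation:
After move 1 (U'): U=WWWW F=OOGG R=GGRR B=RRBB L=BBOO
After move 2 (F'): F=OGOG U=WWGR R=YGYR D=BOYY L=BWOW
After move 3 (U'): U=WRWG F=BWOG R=OGYR B=YGBB L=RROW
After move 4 (F): F=OBGW U=WRWR R=WGGR D=YOYY L=RBOO
Query 1: R[3] = R
Query 2: L[3] = O
Query 3: F[1] = B
Query 4: U[1] = R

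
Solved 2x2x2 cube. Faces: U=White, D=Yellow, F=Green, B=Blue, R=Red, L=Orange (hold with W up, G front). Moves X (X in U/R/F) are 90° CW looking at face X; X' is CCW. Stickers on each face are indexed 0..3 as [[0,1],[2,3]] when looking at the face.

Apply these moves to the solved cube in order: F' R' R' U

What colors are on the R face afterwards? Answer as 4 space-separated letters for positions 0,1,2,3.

After move 1 (F'): F=GGGG U=WWRR R=YRYR D=OOYY L=OWOW
After move 2 (R'): R=RRYY U=WBRB F=GWGR D=OGYG B=YBOB
After move 3 (R'): R=RYRY U=WORY F=GBGB D=OWYR B=GBGB
After move 4 (U): U=RWYO F=RYGB R=GBRY B=OWGB L=GBOW
Query: R face = GBRY

Answer: G B R Y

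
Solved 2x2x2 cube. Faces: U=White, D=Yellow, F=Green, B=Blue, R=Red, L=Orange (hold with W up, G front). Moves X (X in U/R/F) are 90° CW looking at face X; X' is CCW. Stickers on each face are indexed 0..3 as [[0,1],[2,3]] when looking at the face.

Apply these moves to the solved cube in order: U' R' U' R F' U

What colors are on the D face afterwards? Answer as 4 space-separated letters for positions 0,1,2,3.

Answer: R O Y G

Derivation:
After move 1 (U'): U=WWWW F=OOGG R=GGRR B=RRBB L=BBOO
After move 2 (R'): R=GRGR U=WBWR F=OWGW D=YOYG B=YRYB
After move 3 (U'): U=BRWW F=BBGW R=OWGR B=GRYB L=YROO
After move 4 (R): R=GORW U=BBWW F=BOGG D=YYYG B=WRRB
After move 5 (F'): F=OGBG U=BBGR R=YOYW D=ROYG L=YWOW
After move 6 (U): U=GBRB F=YOBG R=WRYW B=YWRB L=OGOW
Query: D face = ROYG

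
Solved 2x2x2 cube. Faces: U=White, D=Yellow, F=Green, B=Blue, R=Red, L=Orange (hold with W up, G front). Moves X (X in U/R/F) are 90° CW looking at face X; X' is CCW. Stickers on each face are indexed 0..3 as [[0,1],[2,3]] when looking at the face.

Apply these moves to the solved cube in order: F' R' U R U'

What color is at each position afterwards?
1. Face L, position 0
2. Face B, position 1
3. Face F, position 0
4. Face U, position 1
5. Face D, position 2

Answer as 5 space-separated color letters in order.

Answer: B Y G R Y

Derivation:
After move 1 (F'): F=GGGG U=WWRR R=YRYR D=OOYY L=OWOW
After move 2 (R'): R=RRYY U=WBRB F=GWGR D=OGYG B=YBOB
After move 3 (U): U=RWBB F=RRGR R=YBYY B=OWOB L=GWOW
After move 4 (R): R=YYYB U=RRBR F=RGGG D=OOYO B=BWWB
After move 5 (U'): U=RRRB F=GWGG R=RGYB B=YYWB L=BWOW
Query 1: L[0] = B
Query 2: B[1] = Y
Query 3: F[0] = G
Query 4: U[1] = R
Query 5: D[2] = Y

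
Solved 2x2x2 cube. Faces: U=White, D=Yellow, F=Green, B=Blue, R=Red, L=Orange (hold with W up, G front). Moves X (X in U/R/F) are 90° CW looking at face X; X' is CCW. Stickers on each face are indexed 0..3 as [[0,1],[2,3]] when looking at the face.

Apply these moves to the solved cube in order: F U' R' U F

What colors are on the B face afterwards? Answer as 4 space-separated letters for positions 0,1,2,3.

After move 1 (F): F=GGGG U=WWOO R=WRWR D=RRYY L=OYOY
After move 2 (U'): U=WOWO F=OYGG R=GGWR B=WRBB L=BBOY
After move 3 (R'): R=GRGW U=WBWW F=OOGO D=RYYG B=YRRB
After move 4 (U): U=WWWB F=GRGO R=YRGW B=BBRB L=OOOY
After move 5 (F): F=GGOR U=WWYO R=WRBW D=GYYG L=OROY
Query: B face = BBRB

Answer: B B R B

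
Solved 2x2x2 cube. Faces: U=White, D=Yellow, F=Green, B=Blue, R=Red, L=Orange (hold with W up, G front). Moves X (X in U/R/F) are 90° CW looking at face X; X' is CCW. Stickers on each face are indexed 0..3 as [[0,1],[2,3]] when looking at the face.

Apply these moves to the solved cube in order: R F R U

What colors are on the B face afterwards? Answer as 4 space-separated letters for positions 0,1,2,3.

After move 1 (R): R=RRRR U=WGWG F=GYGY D=YBYB B=WBWB
After move 2 (F): F=GGYY U=WGOO R=WRGR D=RRYB L=OYOB
After move 3 (R): R=GWRR U=WGOY F=GRYB D=RWYW B=OBGB
After move 4 (U): U=OWYG F=GWYB R=OBRR B=OYGB L=GROB
Query: B face = OYGB

Answer: O Y G B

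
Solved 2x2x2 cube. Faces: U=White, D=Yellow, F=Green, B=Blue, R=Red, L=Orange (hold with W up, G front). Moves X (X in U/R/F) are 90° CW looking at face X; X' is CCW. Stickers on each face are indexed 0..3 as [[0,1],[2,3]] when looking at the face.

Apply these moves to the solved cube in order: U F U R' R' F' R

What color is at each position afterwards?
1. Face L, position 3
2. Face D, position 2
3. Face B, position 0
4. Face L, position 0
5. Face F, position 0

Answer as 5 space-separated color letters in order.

Answer: G Y O G B

Derivation:
After move 1 (U): U=WWWW F=RRGG R=BBRR B=OOBB L=GGOO
After move 2 (F): F=GRGR U=WWOG R=WBWR D=RBYY L=GYOY
After move 3 (U): U=OWGW F=WBGR R=OOWR B=GYBB L=GROY
After move 4 (R'): R=OROW U=OBGG F=WWGW D=RBYR B=YYBB
After move 5 (R'): R=RWOO U=OBGY F=WBGG D=RWYW B=RYBB
After move 6 (F'): F=BGWG U=OBRO R=WWRO D=RYYW L=GYOG
After move 7 (R): R=RWOW U=OGRG F=BYWW D=RBYR B=OYBB
Query 1: L[3] = G
Query 2: D[2] = Y
Query 3: B[0] = O
Query 4: L[0] = G
Query 5: F[0] = B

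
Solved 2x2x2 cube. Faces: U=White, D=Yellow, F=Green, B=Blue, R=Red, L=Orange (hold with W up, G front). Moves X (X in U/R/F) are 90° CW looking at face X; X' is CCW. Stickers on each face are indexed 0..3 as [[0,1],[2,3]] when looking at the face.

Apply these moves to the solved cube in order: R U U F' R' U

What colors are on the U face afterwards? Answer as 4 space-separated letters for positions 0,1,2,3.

Answer: O G G W

Derivation:
After move 1 (R): R=RRRR U=WGWG F=GYGY D=YBYB B=WBWB
After move 2 (U): U=WWGG F=RRGY R=WBRR B=OOWB L=GYOO
After move 3 (U): U=GWGW F=WBGY R=OORR B=GYWB L=RROO
After move 4 (F'): F=BYWG U=GWOR R=BOYR D=ROYB L=RWOG
After move 5 (R'): R=ORBY U=GWOG F=BWWR D=RYYG B=BYOB
After move 6 (U): U=OGGW F=ORWR R=BYBY B=RWOB L=BWOG
Query: U face = OGGW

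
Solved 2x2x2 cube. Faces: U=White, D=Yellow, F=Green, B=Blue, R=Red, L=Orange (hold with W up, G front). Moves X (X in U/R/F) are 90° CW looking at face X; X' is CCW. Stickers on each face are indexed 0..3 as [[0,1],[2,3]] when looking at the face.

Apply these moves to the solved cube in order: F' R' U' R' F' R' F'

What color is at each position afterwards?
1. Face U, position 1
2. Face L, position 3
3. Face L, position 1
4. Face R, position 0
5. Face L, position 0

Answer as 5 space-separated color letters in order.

Answer: G W G R Y

Derivation:
After move 1 (F'): F=GGGG U=WWRR R=YRYR D=OOYY L=OWOW
After move 2 (R'): R=RRYY U=WBRB F=GWGR D=OGYG B=YBOB
After move 3 (U'): U=BBWR F=OWGR R=GWYY B=RROB L=YBOW
After move 4 (R'): R=WYGY U=BOWR F=OBGR D=OWYR B=GRGB
After move 5 (F'): F=BROG U=BOWG R=WYOY D=BWYR L=YROW
After move 6 (R'): R=YYWO U=BGWG F=BOOG D=BRYG B=RRWB
After move 7 (F'): F=OGBO U=BGYW R=RYBO D=RWYG L=YGOW
Query 1: U[1] = G
Query 2: L[3] = W
Query 3: L[1] = G
Query 4: R[0] = R
Query 5: L[0] = Y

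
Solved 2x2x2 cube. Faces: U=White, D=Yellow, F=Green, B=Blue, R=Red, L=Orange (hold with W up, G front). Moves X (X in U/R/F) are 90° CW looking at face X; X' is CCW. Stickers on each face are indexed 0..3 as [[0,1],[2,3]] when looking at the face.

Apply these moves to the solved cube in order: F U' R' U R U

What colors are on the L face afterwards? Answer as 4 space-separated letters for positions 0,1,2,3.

Answer: G Y O Y

Derivation:
After move 1 (F): F=GGGG U=WWOO R=WRWR D=RRYY L=OYOY
After move 2 (U'): U=WOWO F=OYGG R=GGWR B=WRBB L=BBOY
After move 3 (R'): R=GRGW U=WBWW F=OOGO D=RYYG B=YRRB
After move 4 (U): U=WWWB F=GRGO R=YRGW B=BBRB L=OOOY
After move 5 (R): R=GYWR U=WRWO F=GYGG D=RRYB B=BBWB
After move 6 (U): U=WWOR F=GYGG R=BBWR B=OOWB L=GYOY
Query: L face = GYOY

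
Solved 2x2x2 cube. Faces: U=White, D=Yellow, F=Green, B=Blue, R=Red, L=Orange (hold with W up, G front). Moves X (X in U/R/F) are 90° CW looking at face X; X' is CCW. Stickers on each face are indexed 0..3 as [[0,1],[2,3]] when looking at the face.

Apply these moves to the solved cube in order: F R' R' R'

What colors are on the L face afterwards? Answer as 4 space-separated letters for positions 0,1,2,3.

Answer: O Y O Y

Derivation:
After move 1 (F): F=GGGG U=WWOO R=WRWR D=RRYY L=OYOY
After move 2 (R'): R=RRWW U=WBOB F=GWGO D=RGYG B=YBRB
After move 3 (R'): R=RWRW U=WROY F=GBGB D=RWYO B=GBGB
After move 4 (R'): R=WWRR U=WGOG F=GRGY D=RBYB B=OBWB
Query: L face = OYOY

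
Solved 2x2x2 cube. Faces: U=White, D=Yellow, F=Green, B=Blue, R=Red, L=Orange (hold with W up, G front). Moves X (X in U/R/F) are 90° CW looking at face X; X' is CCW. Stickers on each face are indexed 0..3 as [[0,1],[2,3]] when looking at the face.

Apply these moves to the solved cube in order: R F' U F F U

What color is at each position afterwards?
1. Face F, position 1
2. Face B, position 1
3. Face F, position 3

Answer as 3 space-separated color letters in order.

After move 1 (R): R=RRRR U=WGWG F=GYGY D=YBYB B=WBWB
After move 2 (F'): F=YYGG U=WGRR R=BRYR D=OOYB L=OGOW
After move 3 (U): U=RWRG F=BRGG R=WBYR B=OGWB L=YYOW
After move 4 (F): F=GBGR U=RWWY R=RBGR D=YWYB L=YOOO
After move 5 (F): F=GGRB U=RWOO R=WBYR D=GRYB L=YYOW
After move 6 (U): U=OROW F=WBRB R=OGYR B=YYWB L=GGOW
Query 1: F[1] = B
Query 2: B[1] = Y
Query 3: F[3] = B

Answer: B Y B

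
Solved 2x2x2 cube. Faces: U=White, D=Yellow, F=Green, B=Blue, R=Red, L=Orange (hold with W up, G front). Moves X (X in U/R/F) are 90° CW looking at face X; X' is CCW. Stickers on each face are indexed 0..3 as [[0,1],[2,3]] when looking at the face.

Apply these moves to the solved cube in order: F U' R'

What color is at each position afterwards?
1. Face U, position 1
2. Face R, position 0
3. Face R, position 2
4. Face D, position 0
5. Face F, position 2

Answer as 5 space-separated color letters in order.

Answer: B G G R G

Derivation:
After move 1 (F): F=GGGG U=WWOO R=WRWR D=RRYY L=OYOY
After move 2 (U'): U=WOWO F=OYGG R=GGWR B=WRBB L=BBOY
After move 3 (R'): R=GRGW U=WBWW F=OOGO D=RYYG B=YRRB
Query 1: U[1] = B
Query 2: R[0] = G
Query 3: R[2] = G
Query 4: D[0] = R
Query 5: F[2] = G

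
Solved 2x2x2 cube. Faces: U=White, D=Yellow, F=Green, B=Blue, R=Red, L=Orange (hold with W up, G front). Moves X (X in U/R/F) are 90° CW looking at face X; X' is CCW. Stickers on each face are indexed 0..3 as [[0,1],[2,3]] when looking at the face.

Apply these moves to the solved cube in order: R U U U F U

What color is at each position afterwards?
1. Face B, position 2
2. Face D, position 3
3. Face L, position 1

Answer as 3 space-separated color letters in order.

Answer: W B O

Derivation:
After move 1 (R): R=RRRR U=WGWG F=GYGY D=YBYB B=WBWB
After move 2 (U): U=WWGG F=RRGY R=WBRR B=OOWB L=GYOO
After move 3 (U): U=GWGW F=WBGY R=OORR B=GYWB L=RROO
After move 4 (U): U=GGWW F=OOGY R=GYRR B=RRWB L=WBOO
After move 5 (F): F=GOYO U=GGOB R=WYWR D=RGYB L=WYOB
After move 6 (U): U=OGBG F=WYYO R=RRWR B=WYWB L=GOOB
Query 1: B[2] = W
Query 2: D[3] = B
Query 3: L[1] = O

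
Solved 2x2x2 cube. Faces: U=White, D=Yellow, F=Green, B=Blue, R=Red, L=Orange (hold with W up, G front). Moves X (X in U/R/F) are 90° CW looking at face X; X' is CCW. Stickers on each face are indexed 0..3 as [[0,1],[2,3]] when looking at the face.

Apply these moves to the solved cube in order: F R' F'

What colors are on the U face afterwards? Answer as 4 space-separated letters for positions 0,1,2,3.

After move 1 (F): F=GGGG U=WWOO R=WRWR D=RRYY L=OYOY
After move 2 (R'): R=RRWW U=WBOB F=GWGO D=RGYG B=YBRB
After move 3 (F'): F=WOGG U=WBRW R=GRRW D=YYYG L=OBOO
Query: U face = WBRW

Answer: W B R W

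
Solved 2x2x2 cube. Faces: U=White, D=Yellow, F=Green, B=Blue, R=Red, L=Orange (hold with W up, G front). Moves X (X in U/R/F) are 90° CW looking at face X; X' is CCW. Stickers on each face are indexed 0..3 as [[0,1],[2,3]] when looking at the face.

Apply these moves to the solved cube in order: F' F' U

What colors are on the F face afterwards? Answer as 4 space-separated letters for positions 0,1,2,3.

Answer: O R G G

Derivation:
After move 1 (F'): F=GGGG U=WWRR R=YRYR D=OOYY L=OWOW
After move 2 (F'): F=GGGG U=WWYY R=OROR D=WWYY L=OROR
After move 3 (U): U=YWYW F=ORGG R=BBOR B=ORBB L=GGOR
Query: F face = ORGG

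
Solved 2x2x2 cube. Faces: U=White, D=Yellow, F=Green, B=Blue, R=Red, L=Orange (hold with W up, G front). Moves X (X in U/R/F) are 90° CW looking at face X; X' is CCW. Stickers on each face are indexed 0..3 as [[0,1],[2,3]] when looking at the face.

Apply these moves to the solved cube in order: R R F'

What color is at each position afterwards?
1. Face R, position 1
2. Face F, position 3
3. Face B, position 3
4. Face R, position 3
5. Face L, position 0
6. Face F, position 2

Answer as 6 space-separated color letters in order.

After move 1 (R): R=RRRR U=WGWG F=GYGY D=YBYB B=WBWB
After move 2 (R): R=RRRR U=WYWY F=GBGB D=YWYW B=GBGB
After move 3 (F'): F=BBGG U=WYRR R=WRYR D=OOYW L=OYOW
Query 1: R[1] = R
Query 2: F[3] = G
Query 3: B[3] = B
Query 4: R[3] = R
Query 5: L[0] = O
Query 6: F[2] = G

Answer: R G B R O G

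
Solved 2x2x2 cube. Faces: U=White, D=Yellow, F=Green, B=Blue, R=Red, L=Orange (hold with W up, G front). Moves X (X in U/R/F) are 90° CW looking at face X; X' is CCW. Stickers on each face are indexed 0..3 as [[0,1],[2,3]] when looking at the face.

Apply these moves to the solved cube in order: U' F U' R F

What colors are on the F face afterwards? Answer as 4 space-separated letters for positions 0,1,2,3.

After move 1 (U'): U=WWWW F=OOGG R=GGRR B=RRBB L=BBOO
After move 2 (F): F=GOGO U=WWOB R=WGWR D=RGYY L=BYOY
After move 3 (U'): U=WBWO F=BYGO R=GOWR B=WGBB L=RROY
After move 4 (R): R=WGRO U=WYWO F=BGGY D=RBYW B=OGBB
After move 5 (F): F=GBYG U=WYYR R=WGOO D=RWYW L=RROB
Query: F face = GBYG

Answer: G B Y G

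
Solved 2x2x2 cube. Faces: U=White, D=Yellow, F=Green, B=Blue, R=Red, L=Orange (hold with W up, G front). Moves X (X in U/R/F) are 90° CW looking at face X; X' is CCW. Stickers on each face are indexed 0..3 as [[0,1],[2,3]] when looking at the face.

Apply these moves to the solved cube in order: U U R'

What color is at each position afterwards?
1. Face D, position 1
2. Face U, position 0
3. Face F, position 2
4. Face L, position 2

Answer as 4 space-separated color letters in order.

After move 1 (U): U=WWWW F=RRGG R=BBRR B=OOBB L=GGOO
After move 2 (U): U=WWWW F=BBGG R=OORR B=GGBB L=RROO
After move 3 (R'): R=OROR U=WBWG F=BWGW D=YBYG B=YGYB
Query 1: D[1] = B
Query 2: U[0] = W
Query 3: F[2] = G
Query 4: L[2] = O

Answer: B W G O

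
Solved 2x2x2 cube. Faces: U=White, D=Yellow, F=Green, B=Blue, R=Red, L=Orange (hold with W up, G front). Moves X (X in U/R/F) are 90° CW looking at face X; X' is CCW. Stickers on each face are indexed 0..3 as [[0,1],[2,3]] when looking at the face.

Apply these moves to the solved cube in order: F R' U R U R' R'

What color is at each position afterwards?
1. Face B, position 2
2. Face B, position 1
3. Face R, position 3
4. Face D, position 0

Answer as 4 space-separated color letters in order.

After move 1 (F): F=GGGG U=WWOO R=WRWR D=RRYY L=OYOY
After move 2 (R'): R=RRWW U=WBOB F=GWGO D=RGYG B=YBRB
After move 3 (U): U=OWBB F=RRGO R=YBWW B=OYRB L=GWOY
After move 4 (R): R=WYWB U=ORBO F=RGGG D=RRYO B=BYWB
After move 5 (U): U=BOOR F=WYGG R=BYWB B=GWWB L=RGOY
After move 6 (R'): R=YBBW U=BWOG F=WOGR D=RYYG B=OWRB
After move 7 (R'): R=BWYB U=BROO F=WWGG D=ROYR B=GWYB
Query 1: B[2] = Y
Query 2: B[1] = W
Query 3: R[3] = B
Query 4: D[0] = R

Answer: Y W B R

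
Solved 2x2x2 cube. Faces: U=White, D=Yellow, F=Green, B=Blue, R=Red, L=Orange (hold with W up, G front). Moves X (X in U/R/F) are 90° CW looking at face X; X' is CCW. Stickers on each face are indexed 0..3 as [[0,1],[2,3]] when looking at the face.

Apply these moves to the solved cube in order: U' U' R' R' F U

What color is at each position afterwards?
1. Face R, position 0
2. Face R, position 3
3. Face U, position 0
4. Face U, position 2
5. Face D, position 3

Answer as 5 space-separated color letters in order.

After move 1 (U'): U=WWWW F=OOGG R=GGRR B=RRBB L=BBOO
After move 2 (U'): U=WWWW F=BBGG R=OORR B=GGBB L=RROO
After move 3 (R'): R=OROR U=WBWG F=BWGW D=YBYG B=YGYB
After move 4 (R'): R=RROO U=WYWY F=BBGG D=YWYW B=GGBB
After move 5 (F): F=GBGB U=WYOR R=WRYO D=ORYW L=RYOW
After move 6 (U): U=OWRY F=WRGB R=GGYO B=RYBB L=GBOW
Query 1: R[0] = G
Query 2: R[3] = O
Query 3: U[0] = O
Query 4: U[2] = R
Query 5: D[3] = W

Answer: G O O R W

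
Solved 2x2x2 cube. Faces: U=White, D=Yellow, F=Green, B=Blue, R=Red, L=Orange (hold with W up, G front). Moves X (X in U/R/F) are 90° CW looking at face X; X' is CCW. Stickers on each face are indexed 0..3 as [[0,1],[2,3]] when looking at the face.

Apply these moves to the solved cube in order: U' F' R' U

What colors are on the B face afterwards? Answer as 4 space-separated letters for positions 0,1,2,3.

After move 1 (U'): U=WWWW F=OOGG R=GGRR B=RRBB L=BBOO
After move 2 (F'): F=OGOG U=WWGR R=YGYR D=BOYY L=BWOW
After move 3 (R'): R=GRYY U=WBGR F=OWOR D=BGYG B=YROB
After move 4 (U): U=GWRB F=GROR R=YRYY B=BWOB L=OWOW
Query: B face = BWOB

Answer: B W O B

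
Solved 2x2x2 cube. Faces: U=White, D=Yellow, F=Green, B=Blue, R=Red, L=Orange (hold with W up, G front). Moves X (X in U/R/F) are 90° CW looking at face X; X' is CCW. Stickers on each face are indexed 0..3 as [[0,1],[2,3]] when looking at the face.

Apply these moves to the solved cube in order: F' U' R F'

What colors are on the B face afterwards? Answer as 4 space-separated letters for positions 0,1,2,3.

After move 1 (F'): F=GGGG U=WWRR R=YRYR D=OOYY L=OWOW
After move 2 (U'): U=WRWR F=OWGG R=GGYR B=YRBB L=BBOW
After move 3 (R): R=YGRG U=WWWG F=OOGY D=OBYY B=RRRB
After move 4 (F'): F=OYOG U=WWYR R=BGOG D=BWYY L=BGOW
Query: B face = RRRB

Answer: R R R B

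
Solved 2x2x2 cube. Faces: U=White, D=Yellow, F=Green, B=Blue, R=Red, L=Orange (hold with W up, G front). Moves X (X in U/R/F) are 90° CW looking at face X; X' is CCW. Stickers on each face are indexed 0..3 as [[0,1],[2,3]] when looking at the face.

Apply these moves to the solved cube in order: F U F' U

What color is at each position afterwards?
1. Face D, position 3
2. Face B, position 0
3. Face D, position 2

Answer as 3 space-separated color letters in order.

Answer: Y G Y

Derivation:
After move 1 (F): F=GGGG U=WWOO R=WRWR D=RRYY L=OYOY
After move 2 (U): U=OWOW F=WRGG R=BBWR B=OYBB L=GGOY
After move 3 (F'): F=RGWG U=OWBW R=RBRR D=GYYY L=GWOO
After move 4 (U): U=BOWW F=RBWG R=OYRR B=GWBB L=RGOO
Query 1: D[3] = Y
Query 2: B[0] = G
Query 3: D[2] = Y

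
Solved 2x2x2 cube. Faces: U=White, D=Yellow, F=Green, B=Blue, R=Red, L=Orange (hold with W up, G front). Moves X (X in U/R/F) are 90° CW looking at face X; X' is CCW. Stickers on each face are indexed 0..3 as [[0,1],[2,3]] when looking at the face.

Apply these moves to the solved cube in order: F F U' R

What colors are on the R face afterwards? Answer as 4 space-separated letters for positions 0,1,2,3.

Answer: O G R G

Derivation:
After move 1 (F): F=GGGG U=WWOO R=WRWR D=RRYY L=OYOY
After move 2 (F): F=GGGG U=WWYY R=OROR D=WWYY L=OROR
After move 3 (U'): U=WYWY F=ORGG R=GGOR B=ORBB L=BBOR
After move 4 (R): R=OGRG U=WRWG F=OWGY D=WBYO B=YRYB
Query: R face = OGRG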